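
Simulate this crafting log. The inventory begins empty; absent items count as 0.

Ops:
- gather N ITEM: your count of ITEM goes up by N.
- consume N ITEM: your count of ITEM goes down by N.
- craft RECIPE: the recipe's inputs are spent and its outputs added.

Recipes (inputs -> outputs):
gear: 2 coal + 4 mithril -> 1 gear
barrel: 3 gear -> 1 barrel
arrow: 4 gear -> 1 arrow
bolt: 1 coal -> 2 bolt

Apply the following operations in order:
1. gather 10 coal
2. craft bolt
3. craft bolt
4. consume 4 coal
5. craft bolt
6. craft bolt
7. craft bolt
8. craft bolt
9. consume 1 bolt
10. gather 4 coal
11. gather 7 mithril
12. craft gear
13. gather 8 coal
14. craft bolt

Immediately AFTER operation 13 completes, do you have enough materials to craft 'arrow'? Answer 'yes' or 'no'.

Answer: no

Derivation:
After 1 (gather 10 coal): coal=10
After 2 (craft bolt): bolt=2 coal=9
After 3 (craft bolt): bolt=4 coal=8
After 4 (consume 4 coal): bolt=4 coal=4
After 5 (craft bolt): bolt=6 coal=3
After 6 (craft bolt): bolt=8 coal=2
After 7 (craft bolt): bolt=10 coal=1
After 8 (craft bolt): bolt=12
After 9 (consume 1 bolt): bolt=11
After 10 (gather 4 coal): bolt=11 coal=4
After 11 (gather 7 mithril): bolt=11 coal=4 mithril=7
After 12 (craft gear): bolt=11 coal=2 gear=1 mithril=3
After 13 (gather 8 coal): bolt=11 coal=10 gear=1 mithril=3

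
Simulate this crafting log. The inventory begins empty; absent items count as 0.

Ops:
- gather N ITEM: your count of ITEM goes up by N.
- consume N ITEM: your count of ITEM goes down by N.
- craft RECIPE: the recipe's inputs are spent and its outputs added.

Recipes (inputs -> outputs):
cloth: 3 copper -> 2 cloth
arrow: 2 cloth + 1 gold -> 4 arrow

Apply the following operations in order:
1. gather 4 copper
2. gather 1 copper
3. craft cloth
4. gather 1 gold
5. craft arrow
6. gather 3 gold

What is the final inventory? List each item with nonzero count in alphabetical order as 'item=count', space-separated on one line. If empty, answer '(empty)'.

After 1 (gather 4 copper): copper=4
After 2 (gather 1 copper): copper=5
After 3 (craft cloth): cloth=2 copper=2
After 4 (gather 1 gold): cloth=2 copper=2 gold=1
After 5 (craft arrow): arrow=4 copper=2
After 6 (gather 3 gold): arrow=4 copper=2 gold=3

Answer: arrow=4 copper=2 gold=3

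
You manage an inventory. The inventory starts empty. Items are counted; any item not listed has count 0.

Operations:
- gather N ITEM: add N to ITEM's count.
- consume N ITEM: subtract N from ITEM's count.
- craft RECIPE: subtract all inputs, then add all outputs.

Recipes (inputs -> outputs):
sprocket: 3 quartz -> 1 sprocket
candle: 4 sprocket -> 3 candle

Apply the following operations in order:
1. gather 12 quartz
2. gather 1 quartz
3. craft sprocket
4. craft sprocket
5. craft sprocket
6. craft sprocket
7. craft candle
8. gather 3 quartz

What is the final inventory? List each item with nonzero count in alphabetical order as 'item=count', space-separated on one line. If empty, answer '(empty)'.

After 1 (gather 12 quartz): quartz=12
After 2 (gather 1 quartz): quartz=13
After 3 (craft sprocket): quartz=10 sprocket=1
After 4 (craft sprocket): quartz=7 sprocket=2
After 5 (craft sprocket): quartz=4 sprocket=3
After 6 (craft sprocket): quartz=1 sprocket=4
After 7 (craft candle): candle=3 quartz=1
After 8 (gather 3 quartz): candle=3 quartz=4

Answer: candle=3 quartz=4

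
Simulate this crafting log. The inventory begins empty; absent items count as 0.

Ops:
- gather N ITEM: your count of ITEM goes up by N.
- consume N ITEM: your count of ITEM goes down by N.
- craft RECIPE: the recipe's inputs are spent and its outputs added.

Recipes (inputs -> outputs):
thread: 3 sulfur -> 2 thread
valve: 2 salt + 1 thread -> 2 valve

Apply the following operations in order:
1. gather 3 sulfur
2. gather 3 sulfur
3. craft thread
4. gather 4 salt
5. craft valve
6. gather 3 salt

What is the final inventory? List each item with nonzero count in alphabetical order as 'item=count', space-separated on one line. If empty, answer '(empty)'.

After 1 (gather 3 sulfur): sulfur=3
After 2 (gather 3 sulfur): sulfur=6
After 3 (craft thread): sulfur=3 thread=2
After 4 (gather 4 salt): salt=4 sulfur=3 thread=2
After 5 (craft valve): salt=2 sulfur=3 thread=1 valve=2
After 6 (gather 3 salt): salt=5 sulfur=3 thread=1 valve=2

Answer: salt=5 sulfur=3 thread=1 valve=2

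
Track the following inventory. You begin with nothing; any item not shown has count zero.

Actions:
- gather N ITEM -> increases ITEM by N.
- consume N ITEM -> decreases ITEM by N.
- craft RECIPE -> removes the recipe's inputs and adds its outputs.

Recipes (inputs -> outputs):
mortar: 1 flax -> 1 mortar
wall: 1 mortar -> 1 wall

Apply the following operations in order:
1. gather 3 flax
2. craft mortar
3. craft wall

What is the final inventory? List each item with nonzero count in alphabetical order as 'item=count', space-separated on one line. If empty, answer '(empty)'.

After 1 (gather 3 flax): flax=3
After 2 (craft mortar): flax=2 mortar=1
After 3 (craft wall): flax=2 wall=1

Answer: flax=2 wall=1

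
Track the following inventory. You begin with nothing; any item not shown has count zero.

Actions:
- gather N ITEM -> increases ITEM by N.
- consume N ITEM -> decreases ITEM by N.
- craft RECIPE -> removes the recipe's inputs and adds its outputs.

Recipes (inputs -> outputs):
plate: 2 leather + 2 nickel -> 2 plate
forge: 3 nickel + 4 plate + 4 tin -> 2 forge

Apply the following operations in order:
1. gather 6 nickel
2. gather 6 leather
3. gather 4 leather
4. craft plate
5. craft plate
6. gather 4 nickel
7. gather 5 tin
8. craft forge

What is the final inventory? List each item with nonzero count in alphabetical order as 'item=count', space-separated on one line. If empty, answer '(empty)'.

After 1 (gather 6 nickel): nickel=6
After 2 (gather 6 leather): leather=6 nickel=6
After 3 (gather 4 leather): leather=10 nickel=6
After 4 (craft plate): leather=8 nickel=4 plate=2
After 5 (craft plate): leather=6 nickel=2 plate=4
After 6 (gather 4 nickel): leather=6 nickel=6 plate=4
After 7 (gather 5 tin): leather=6 nickel=6 plate=4 tin=5
After 8 (craft forge): forge=2 leather=6 nickel=3 tin=1

Answer: forge=2 leather=6 nickel=3 tin=1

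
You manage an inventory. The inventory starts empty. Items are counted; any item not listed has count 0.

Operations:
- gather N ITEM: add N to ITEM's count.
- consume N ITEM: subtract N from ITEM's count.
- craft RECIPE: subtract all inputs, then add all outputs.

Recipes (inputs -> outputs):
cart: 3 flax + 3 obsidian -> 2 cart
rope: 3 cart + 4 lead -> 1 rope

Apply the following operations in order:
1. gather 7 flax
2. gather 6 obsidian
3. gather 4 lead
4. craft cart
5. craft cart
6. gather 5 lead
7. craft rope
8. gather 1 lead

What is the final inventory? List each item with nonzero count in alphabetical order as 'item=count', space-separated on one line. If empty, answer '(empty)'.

Answer: cart=1 flax=1 lead=6 rope=1

Derivation:
After 1 (gather 7 flax): flax=7
After 2 (gather 6 obsidian): flax=7 obsidian=6
After 3 (gather 4 lead): flax=7 lead=4 obsidian=6
After 4 (craft cart): cart=2 flax=4 lead=4 obsidian=3
After 5 (craft cart): cart=4 flax=1 lead=4
After 6 (gather 5 lead): cart=4 flax=1 lead=9
After 7 (craft rope): cart=1 flax=1 lead=5 rope=1
After 8 (gather 1 lead): cart=1 flax=1 lead=6 rope=1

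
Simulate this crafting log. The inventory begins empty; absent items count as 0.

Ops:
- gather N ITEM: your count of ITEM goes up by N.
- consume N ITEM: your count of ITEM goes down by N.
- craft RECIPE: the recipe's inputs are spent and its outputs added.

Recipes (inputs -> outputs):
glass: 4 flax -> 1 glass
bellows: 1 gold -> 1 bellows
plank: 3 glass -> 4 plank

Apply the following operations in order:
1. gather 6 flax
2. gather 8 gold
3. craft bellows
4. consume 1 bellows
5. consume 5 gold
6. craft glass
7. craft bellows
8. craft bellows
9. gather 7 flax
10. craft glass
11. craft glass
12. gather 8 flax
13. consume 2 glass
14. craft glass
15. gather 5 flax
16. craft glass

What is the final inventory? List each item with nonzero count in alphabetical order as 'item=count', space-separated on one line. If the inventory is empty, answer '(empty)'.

Answer: bellows=2 flax=6 glass=3

Derivation:
After 1 (gather 6 flax): flax=6
After 2 (gather 8 gold): flax=6 gold=8
After 3 (craft bellows): bellows=1 flax=6 gold=7
After 4 (consume 1 bellows): flax=6 gold=7
After 5 (consume 5 gold): flax=6 gold=2
After 6 (craft glass): flax=2 glass=1 gold=2
After 7 (craft bellows): bellows=1 flax=2 glass=1 gold=1
After 8 (craft bellows): bellows=2 flax=2 glass=1
After 9 (gather 7 flax): bellows=2 flax=9 glass=1
After 10 (craft glass): bellows=2 flax=5 glass=2
After 11 (craft glass): bellows=2 flax=1 glass=3
After 12 (gather 8 flax): bellows=2 flax=9 glass=3
After 13 (consume 2 glass): bellows=2 flax=9 glass=1
After 14 (craft glass): bellows=2 flax=5 glass=2
After 15 (gather 5 flax): bellows=2 flax=10 glass=2
After 16 (craft glass): bellows=2 flax=6 glass=3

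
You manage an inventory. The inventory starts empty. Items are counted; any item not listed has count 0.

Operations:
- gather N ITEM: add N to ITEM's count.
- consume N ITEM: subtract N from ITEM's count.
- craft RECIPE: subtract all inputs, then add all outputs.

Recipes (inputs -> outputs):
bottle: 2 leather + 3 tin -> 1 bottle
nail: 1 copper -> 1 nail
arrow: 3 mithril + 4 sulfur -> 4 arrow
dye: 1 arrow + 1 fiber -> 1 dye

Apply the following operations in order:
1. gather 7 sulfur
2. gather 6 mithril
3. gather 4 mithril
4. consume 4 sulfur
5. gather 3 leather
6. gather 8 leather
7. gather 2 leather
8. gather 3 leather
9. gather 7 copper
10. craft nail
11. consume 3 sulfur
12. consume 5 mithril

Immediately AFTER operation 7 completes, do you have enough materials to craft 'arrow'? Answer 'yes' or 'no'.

Answer: no

Derivation:
After 1 (gather 7 sulfur): sulfur=7
After 2 (gather 6 mithril): mithril=6 sulfur=7
After 3 (gather 4 mithril): mithril=10 sulfur=7
After 4 (consume 4 sulfur): mithril=10 sulfur=3
After 5 (gather 3 leather): leather=3 mithril=10 sulfur=3
After 6 (gather 8 leather): leather=11 mithril=10 sulfur=3
After 7 (gather 2 leather): leather=13 mithril=10 sulfur=3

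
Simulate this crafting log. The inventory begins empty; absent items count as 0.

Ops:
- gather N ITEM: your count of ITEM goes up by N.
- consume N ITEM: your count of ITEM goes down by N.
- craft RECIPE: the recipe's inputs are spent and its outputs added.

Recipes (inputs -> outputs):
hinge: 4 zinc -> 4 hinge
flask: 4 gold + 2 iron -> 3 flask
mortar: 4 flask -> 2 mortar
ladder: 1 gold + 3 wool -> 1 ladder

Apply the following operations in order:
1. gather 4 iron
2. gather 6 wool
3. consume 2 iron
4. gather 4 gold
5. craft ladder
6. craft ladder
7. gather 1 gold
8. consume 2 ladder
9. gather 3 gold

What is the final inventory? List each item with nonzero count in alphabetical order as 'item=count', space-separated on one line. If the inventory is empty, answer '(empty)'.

Answer: gold=6 iron=2

Derivation:
After 1 (gather 4 iron): iron=4
After 2 (gather 6 wool): iron=4 wool=6
After 3 (consume 2 iron): iron=2 wool=6
After 4 (gather 4 gold): gold=4 iron=2 wool=6
After 5 (craft ladder): gold=3 iron=2 ladder=1 wool=3
After 6 (craft ladder): gold=2 iron=2 ladder=2
After 7 (gather 1 gold): gold=3 iron=2 ladder=2
After 8 (consume 2 ladder): gold=3 iron=2
After 9 (gather 3 gold): gold=6 iron=2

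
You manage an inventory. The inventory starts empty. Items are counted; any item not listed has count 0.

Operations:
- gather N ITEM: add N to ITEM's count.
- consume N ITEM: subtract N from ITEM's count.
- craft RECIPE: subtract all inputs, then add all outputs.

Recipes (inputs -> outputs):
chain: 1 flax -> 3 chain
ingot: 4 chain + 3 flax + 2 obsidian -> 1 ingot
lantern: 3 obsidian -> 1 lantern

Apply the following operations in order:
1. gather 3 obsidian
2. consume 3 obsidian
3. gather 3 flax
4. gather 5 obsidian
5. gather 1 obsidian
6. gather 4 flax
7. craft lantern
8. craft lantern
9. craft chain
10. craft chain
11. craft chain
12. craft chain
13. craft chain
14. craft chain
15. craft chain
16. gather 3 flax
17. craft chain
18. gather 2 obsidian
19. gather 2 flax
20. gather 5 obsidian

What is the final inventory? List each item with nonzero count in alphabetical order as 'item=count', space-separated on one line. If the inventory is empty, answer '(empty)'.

After 1 (gather 3 obsidian): obsidian=3
After 2 (consume 3 obsidian): (empty)
After 3 (gather 3 flax): flax=3
After 4 (gather 5 obsidian): flax=3 obsidian=5
After 5 (gather 1 obsidian): flax=3 obsidian=6
After 6 (gather 4 flax): flax=7 obsidian=6
After 7 (craft lantern): flax=7 lantern=1 obsidian=3
After 8 (craft lantern): flax=7 lantern=2
After 9 (craft chain): chain=3 flax=6 lantern=2
After 10 (craft chain): chain=6 flax=5 lantern=2
After 11 (craft chain): chain=9 flax=4 lantern=2
After 12 (craft chain): chain=12 flax=3 lantern=2
After 13 (craft chain): chain=15 flax=2 lantern=2
After 14 (craft chain): chain=18 flax=1 lantern=2
After 15 (craft chain): chain=21 lantern=2
After 16 (gather 3 flax): chain=21 flax=3 lantern=2
After 17 (craft chain): chain=24 flax=2 lantern=2
After 18 (gather 2 obsidian): chain=24 flax=2 lantern=2 obsidian=2
After 19 (gather 2 flax): chain=24 flax=4 lantern=2 obsidian=2
After 20 (gather 5 obsidian): chain=24 flax=4 lantern=2 obsidian=7

Answer: chain=24 flax=4 lantern=2 obsidian=7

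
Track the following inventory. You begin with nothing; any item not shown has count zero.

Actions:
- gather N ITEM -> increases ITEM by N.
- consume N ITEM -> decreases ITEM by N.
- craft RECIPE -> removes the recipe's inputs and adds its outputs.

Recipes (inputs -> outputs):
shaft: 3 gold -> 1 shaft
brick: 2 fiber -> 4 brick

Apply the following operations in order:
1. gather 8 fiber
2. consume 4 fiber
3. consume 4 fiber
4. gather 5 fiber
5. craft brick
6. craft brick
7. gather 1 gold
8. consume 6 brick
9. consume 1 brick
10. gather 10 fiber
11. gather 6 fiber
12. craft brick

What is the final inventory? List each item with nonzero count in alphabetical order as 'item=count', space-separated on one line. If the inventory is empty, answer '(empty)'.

After 1 (gather 8 fiber): fiber=8
After 2 (consume 4 fiber): fiber=4
After 3 (consume 4 fiber): (empty)
After 4 (gather 5 fiber): fiber=5
After 5 (craft brick): brick=4 fiber=3
After 6 (craft brick): brick=8 fiber=1
After 7 (gather 1 gold): brick=8 fiber=1 gold=1
After 8 (consume 6 brick): brick=2 fiber=1 gold=1
After 9 (consume 1 brick): brick=1 fiber=1 gold=1
After 10 (gather 10 fiber): brick=1 fiber=11 gold=1
After 11 (gather 6 fiber): brick=1 fiber=17 gold=1
After 12 (craft brick): brick=5 fiber=15 gold=1

Answer: brick=5 fiber=15 gold=1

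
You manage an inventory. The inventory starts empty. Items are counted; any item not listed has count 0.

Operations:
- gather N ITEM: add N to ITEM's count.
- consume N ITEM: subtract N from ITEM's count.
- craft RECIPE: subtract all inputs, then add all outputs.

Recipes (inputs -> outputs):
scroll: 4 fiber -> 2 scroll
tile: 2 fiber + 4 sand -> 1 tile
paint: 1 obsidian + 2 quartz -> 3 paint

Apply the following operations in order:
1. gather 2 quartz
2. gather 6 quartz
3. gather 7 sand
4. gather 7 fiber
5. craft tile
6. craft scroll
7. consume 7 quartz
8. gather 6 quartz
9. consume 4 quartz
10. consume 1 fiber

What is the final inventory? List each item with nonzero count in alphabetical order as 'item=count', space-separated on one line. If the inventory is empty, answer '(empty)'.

After 1 (gather 2 quartz): quartz=2
After 2 (gather 6 quartz): quartz=8
After 3 (gather 7 sand): quartz=8 sand=7
After 4 (gather 7 fiber): fiber=7 quartz=8 sand=7
After 5 (craft tile): fiber=5 quartz=8 sand=3 tile=1
After 6 (craft scroll): fiber=1 quartz=8 sand=3 scroll=2 tile=1
After 7 (consume 7 quartz): fiber=1 quartz=1 sand=3 scroll=2 tile=1
After 8 (gather 6 quartz): fiber=1 quartz=7 sand=3 scroll=2 tile=1
After 9 (consume 4 quartz): fiber=1 quartz=3 sand=3 scroll=2 tile=1
After 10 (consume 1 fiber): quartz=3 sand=3 scroll=2 tile=1

Answer: quartz=3 sand=3 scroll=2 tile=1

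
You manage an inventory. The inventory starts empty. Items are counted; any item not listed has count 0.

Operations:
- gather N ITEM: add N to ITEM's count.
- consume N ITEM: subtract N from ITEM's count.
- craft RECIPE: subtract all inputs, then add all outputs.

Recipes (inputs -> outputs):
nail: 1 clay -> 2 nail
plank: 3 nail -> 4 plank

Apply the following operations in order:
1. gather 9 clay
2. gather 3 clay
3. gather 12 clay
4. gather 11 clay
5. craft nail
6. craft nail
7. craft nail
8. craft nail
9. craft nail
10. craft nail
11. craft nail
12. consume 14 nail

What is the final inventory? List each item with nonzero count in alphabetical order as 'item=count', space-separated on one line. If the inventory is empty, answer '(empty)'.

After 1 (gather 9 clay): clay=9
After 2 (gather 3 clay): clay=12
After 3 (gather 12 clay): clay=24
After 4 (gather 11 clay): clay=35
After 5 (craft nail): clay=34 nail=2
After 6 (craft nail): clay=33 nail=4
After 7 (craft nail): clay=32 nail=6
After 8 (craft nail): clay=31 nail=8
After 9 (craft nail): clay=30 nail=10
After 10 (craft nail): clay=29 nail=12
After 11 (craft nail): clay=28 nail=14
After 12 (consume 14 nail): clay=28

Answer: clay=28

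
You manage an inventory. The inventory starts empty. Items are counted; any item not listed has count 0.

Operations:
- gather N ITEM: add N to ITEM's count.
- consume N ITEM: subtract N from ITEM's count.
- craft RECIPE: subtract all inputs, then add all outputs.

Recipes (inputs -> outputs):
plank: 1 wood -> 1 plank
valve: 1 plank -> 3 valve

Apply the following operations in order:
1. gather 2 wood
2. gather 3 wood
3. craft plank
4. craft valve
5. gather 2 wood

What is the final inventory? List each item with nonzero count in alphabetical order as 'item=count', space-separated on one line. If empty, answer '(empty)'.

After 1 (gather 2 wood): wood=2
After 2 (gather 3 wood): wood=5
After 3 (craft plank): plank=1 wood=4
After 4 (craft valve): valve=3 wood=4
After 5 (gather 2 wood): valve=3 wood=6

Answer: valve=3 wood=6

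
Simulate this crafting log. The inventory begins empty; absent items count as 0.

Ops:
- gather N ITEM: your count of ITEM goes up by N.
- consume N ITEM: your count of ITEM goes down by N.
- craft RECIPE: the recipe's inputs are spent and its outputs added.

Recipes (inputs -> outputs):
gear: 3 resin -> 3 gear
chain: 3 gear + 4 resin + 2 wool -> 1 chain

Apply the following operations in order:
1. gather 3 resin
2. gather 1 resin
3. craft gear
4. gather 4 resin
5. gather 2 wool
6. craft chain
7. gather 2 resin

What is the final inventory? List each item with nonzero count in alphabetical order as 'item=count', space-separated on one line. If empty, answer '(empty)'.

After 1 (gather 3 resin): resin=3
After 2 (gather 1 resin): resin=4
After 3 (craft gear): gear=3 resin=1
After 4 (gather 4 resin): gear=3 resin=5
After 5 (gather 2 wool): gear=3 resin=5 wool=2
After 6 (craft chain): chain=1 resin=1
After 7 (gather 2 resin): chain=1 resin=3

Answer: chain=1 resin=3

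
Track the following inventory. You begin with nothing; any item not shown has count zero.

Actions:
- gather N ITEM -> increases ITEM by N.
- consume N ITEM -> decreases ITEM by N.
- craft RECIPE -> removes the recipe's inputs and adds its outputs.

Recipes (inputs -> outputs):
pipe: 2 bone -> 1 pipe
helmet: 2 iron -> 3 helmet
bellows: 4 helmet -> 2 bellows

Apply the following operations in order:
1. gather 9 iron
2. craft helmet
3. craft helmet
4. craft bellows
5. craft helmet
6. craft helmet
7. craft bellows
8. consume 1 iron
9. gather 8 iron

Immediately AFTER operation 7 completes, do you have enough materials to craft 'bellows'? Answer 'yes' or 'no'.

Answer: yes

Derivation:
After 1 (gather 9 iron): iron=9
After 2 (craft helmet): helmet=3 iron=7
After 3 (craft helmet): helmet=6 iron=5
After 4 (craft bellows): bellows=2 helmet=2 iron=5
After 5 (craft helmet): bellows=2 helmet=5 iron=3
After 6 (craft helmet): bellows=2 helmet=8 iron=1
After 7 (craft bellows): bellows=4 helmet=4 iron=1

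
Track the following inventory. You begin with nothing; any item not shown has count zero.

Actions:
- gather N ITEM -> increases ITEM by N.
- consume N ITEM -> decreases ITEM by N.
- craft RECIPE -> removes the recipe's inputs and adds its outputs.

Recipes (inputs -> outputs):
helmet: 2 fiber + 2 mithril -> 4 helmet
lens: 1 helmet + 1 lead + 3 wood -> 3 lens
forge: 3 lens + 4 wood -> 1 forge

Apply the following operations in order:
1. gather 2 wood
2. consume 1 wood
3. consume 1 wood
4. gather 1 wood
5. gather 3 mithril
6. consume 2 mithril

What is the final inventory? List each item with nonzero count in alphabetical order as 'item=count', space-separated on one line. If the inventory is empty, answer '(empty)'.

After 1 (gather 2 wood): wood=2
After 2 (consume 1 wood): wood=1
After 3 (consume 1 wood): (empty)
After 4 (gather 1 wood): wood=1
After 5 (gather 3 mithril): mithril=3 wood=1
After 6 (consume 2 mithril): mithril=1 wood=1

Answer: mithril=1 wood=1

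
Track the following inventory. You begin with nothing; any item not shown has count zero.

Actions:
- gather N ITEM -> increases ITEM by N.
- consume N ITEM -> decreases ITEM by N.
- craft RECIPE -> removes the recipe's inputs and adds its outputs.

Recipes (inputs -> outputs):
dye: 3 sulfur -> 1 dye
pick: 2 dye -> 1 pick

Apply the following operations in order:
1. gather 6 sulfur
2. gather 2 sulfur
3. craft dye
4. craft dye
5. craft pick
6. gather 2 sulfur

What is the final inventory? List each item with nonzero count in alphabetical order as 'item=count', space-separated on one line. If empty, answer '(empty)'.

Answer: pick=1 sulfur=4

Derivation:
After 1 (gather 6 sulfur): sulfur=6
After 2 (gather 2 sulfur): sulfur=8
After 3 (craft dye): dye=1 sulfur=5
After 4 (craft dye): dye=2 sulfur=2
After 5 (craft pick): pick=1 sulfur=2
After 6 (gather 2 sulfur): pick=1 sulfur=4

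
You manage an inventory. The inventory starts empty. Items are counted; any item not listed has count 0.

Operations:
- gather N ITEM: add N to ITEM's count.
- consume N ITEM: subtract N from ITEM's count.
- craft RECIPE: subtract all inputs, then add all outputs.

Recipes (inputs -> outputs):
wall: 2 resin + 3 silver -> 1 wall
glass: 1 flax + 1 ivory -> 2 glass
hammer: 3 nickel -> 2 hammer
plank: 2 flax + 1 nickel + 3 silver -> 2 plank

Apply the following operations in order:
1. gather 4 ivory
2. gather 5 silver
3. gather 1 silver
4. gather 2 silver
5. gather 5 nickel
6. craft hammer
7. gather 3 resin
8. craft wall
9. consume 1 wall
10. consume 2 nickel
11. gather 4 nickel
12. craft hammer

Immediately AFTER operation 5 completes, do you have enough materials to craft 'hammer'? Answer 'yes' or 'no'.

After 1 (gather 4 ivory): ivory=4
After 2 (gather 5 silver): ivory=4 silver=5
After 3 (gather 1 silver): ivory=4 silver=6
After 4 (gather 2 silver): ivory=4 silver=8
After 5 (gather 5 nickel): ivory=4 nickel=5 silver=8

Answer: yes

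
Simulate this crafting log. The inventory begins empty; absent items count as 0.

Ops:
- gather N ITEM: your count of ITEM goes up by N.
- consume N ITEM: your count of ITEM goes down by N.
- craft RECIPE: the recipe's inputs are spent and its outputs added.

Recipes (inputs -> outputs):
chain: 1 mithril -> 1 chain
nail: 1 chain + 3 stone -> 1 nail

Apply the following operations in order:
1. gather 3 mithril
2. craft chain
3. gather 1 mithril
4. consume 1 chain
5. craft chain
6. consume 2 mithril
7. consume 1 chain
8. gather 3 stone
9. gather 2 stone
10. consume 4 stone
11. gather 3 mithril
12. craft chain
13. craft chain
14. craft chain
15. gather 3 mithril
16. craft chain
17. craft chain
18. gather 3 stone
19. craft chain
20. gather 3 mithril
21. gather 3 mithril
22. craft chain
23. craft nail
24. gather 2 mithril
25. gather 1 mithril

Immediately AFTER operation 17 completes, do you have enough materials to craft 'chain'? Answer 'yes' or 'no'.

After 1 (gather 3 mithril): mithril=3
After 2 (craft chain): chain=1 mithril=2
After 3 (gather 1 mithril): chain=1 mithril=3
After 4 (consume 1 chain): mithril=3
After 5 (craft chain): chain=1 mithril=2
After 6 (consume 2 mithril): chain=1
After 7 (consume 1 chain): (empty)
After 8 (gather 3 stone): stone=3
After 9 (gather 2 stone): stone=5
After 10 (consume 4 stone): stone=1
After 11 (gather 3 mithril): mithril=3 stone=1
After 12 (craft chain): chain=1 mithril=2 stone=1
After 13 (craft chain): chain=2 mithril=1 stone=1
After 14 (craft chain): chain=3 stone=1
After 15 (gather 3 mithril): chain=3 mithril=3 stone=1
After 16 (craft chain): chain=4 mithril=2 stone=1
After 17 (craft chain): chain=5 mithril=1 stone=1

Answer: yes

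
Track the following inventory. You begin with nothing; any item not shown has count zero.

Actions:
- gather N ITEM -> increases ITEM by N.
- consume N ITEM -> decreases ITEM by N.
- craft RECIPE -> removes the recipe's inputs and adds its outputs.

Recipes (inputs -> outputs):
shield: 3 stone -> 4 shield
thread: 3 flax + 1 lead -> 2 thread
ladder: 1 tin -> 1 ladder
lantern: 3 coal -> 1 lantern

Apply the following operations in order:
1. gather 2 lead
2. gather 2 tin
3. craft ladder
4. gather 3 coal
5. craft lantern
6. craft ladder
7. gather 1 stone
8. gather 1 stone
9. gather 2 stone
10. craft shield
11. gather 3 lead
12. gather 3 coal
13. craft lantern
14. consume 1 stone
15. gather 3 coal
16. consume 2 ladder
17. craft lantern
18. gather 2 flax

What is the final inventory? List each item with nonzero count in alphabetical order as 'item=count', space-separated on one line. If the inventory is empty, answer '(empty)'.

After 1 (gather 2 lead): lead=2
After 2 (gather 2 tin): lead=2 tin=2
After 3 (craft ladder): ladder=1 lead=2 tin=1
After 4 (gather 3 coal): coal=3 ladder=1 lead=2 tin=1
After 5 (craft lantern): ladder=1 lantern=1 lead=2 tin=1
After 6 (craft ladder): ladder=2 lantern=1 lead=2
After 7 (gather 1 stone): ladder=2 lantern=1 lead=2 stone=1
After 8 (gather 1 stone): ladder=2 lantern=1 lead=2 stone=2
After 9 (gather 2 stone): ladder=2 lantern=1 lead=2 stone=4
After 10 (craft shield): ladder=2 lantern=1 lead=2 shield=4 stone=1
After 11 (gather 3 lead): ladder=2 lantern=1 lead=5 shield=4 stone=1
After 12 (gather 3 coal): coal=3 ladder=2 lantern=1 lead=5 shield=4 stone=1
After 13 (craft lantern): ladder=2 lantern=2 lead=5 shield=4 stone=1
After 14 (consume 1 stone): ladder=2 lantern=2 lead=5 shield=4
After 15 (gather 3 coal): coal=3 ladder=2 lantern=2 lead=5 shield=4
After 16 (consume 2 ladder): coal=3 lantern=2 lead=5 shield=4
After 17 (craft lantern): lantern=3 lead=5 shield=4
After 18 (gather 2 flax): flax=2 lantern=3 lead=5 shield=4

Answer: flax=2 lantern=3 lead=5 shield=4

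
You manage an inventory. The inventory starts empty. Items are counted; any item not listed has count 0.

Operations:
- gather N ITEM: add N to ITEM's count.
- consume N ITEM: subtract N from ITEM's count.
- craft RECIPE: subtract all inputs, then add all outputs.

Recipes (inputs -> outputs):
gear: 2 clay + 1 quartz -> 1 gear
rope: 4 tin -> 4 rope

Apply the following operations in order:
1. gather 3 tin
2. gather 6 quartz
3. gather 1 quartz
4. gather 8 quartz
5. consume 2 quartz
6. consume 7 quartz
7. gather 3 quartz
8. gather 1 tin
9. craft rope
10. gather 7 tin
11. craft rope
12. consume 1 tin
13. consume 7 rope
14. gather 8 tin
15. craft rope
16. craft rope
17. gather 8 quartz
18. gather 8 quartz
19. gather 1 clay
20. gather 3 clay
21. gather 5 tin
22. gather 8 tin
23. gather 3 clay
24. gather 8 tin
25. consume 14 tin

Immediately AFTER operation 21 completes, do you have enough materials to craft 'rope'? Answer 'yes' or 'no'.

Answer: yes

Derivation:
After 1 (gather 3 tin): tin=3
After 2 (gather 6 quartz): quartz=6 tin=3
After 3 (gather 1 quartz): quartz=7 tin=3
After 4 (gather 8 quartz): quartz=15 tin=3
After 5 (consume 2 quartz): quartz=13 tin=3
After 6 (consume 7 quartz): quartz=6 tin=3
After 7 (gather 3 quartz): quartz=9 tin=3
After 8 (gather 1 tin): quartz=9 tin=4
After 9 (craft rope): quartz=9 rope=4
After 10 (gather 7 tin): quartz=9 rope=4 tin=7
After 11 (craft rope): quartz=9 rope=8 tin=3
After 12 (consume 1 tin): quartz=9 rope=8 tin=2
After 13 (consume 7 rope): quartz=9 rope=1 tin=2
After 14 (gather 8 tin): quartz=9 rope=1 tin=10
After 15 (craft rope): quartz=9 rope=5 tin=6
After 16 (craft rope): quartz=9 rope=9 tin=2
After 17 (gather 8 quartz): quartz=17 rope=9 tin=2
After 18 (gather 8 quartz): quartz=25 rope=9 tin=2
After 19 (gather 1 clay): clay=1 quartz=25 rope=9 tin=2
After 20 (gather 3 clay): clay=4 quartz=25 rope=9 tin=2
After 21 (gather 5 tin): clay=4 quartz=25 rope=9 tin=7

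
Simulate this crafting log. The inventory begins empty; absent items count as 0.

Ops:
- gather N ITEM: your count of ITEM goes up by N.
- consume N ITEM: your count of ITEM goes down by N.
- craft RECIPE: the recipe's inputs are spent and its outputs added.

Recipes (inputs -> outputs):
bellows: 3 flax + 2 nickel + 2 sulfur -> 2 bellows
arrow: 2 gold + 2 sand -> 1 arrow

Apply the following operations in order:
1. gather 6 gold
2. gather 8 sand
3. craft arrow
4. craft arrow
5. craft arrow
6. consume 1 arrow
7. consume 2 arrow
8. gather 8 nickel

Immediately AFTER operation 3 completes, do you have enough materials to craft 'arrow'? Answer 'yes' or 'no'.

Answer: yes

Derivation:
After 1 (gather 6 gold): gold=6
After 2 (gather 8 sand): gold=6 sand=8
After 3 (craft arrow): arrow=1 gold=4 sand=6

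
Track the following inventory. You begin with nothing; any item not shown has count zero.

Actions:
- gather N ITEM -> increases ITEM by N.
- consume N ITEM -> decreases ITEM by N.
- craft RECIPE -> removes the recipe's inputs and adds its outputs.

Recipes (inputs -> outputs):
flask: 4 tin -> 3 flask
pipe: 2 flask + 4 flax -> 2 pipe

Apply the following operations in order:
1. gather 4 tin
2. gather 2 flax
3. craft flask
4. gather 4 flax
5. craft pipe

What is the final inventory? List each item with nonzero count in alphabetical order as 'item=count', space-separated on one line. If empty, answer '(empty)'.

Answer: flask=1 flax=2 pipe=2

Derivation:
After 1 (gather 4 tin): tin=4
After 2 (gather 2 flax): flax=2 tin=4
After 3 (craft flask): flask=3 flax=2
After 4 (gather 4 flax): flask=3 flax=6
After 5 (craft pipe): flask=1 flax=2 pipe=2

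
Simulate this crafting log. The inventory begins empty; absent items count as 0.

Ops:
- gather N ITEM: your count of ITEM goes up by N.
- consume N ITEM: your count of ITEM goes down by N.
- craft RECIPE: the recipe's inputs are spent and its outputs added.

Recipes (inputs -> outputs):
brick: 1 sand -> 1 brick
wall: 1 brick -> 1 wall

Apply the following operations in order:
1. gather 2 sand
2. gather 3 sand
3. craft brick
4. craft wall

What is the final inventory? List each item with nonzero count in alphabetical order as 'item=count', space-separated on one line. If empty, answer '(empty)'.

After 1 (gather 2 sand): sand=2
After 2 (gather 3 sand): sand=5
After 3 (craft brick): brick=1 sand=4
After 4 (craft wall): sand=4 wall=1

Answer: sand=4 wall=1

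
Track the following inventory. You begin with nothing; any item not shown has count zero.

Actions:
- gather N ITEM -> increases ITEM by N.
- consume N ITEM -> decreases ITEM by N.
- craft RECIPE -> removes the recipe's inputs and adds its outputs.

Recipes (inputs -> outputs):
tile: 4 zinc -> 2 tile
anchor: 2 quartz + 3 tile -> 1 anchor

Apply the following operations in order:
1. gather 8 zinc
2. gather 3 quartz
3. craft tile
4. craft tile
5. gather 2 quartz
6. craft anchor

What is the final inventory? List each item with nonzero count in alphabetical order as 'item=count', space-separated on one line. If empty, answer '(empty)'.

Answer: anchor=1 quartz=3 tile=1

Derivation:
After 1 (gather 8 zinc): zinc=8
After 2 (gather 3 quartz): quartz=3 zinc=8
After 3 (craft tile): quartz=3 tile=2 zinc=4
After 4 (craft tile): quartz=3 tile=4
After 5 (gather 2 quartz): quartz=5 tile=4
After 6 (craft anchor): anchor=1 quartz=3 tile=1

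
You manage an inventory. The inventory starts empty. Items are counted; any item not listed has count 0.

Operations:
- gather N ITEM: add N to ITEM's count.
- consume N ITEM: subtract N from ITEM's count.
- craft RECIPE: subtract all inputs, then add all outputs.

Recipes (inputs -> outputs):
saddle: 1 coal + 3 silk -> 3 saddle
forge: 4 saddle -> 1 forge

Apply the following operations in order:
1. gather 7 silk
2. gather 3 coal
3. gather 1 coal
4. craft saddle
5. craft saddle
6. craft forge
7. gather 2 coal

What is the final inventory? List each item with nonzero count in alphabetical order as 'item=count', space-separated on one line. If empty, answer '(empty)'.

After 1 (gather 7 silk): silk=7
After 2 (gather 3 coal): coal=3 silk=7
After 3 (gather 1 coal): coal=4 silk=7
After 4 (craft saddle): coal=3 saddle=3 silk=4
After 5 (craft saddle): coal=2 saddle=6 silk=1
After 6 (craft forge): coal=2 forge=1 saddle=2 silk=1
After 7 (gather 2 coal): coal=4 forge=1 saddle=2 silk=1

Answer: coal=4 forge=1 saddle=2 silk=1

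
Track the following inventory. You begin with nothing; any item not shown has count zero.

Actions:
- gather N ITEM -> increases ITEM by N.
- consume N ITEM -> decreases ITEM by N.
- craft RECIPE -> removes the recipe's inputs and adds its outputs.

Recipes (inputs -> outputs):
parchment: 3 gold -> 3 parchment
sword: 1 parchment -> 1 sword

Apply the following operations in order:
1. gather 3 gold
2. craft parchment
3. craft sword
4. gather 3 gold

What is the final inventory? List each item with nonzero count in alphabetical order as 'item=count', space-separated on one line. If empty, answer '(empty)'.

Answer: gold=3 parchment=2 sword=1

Derivation:
After 1 (gather 3 gold): gold=3
After 2 (craft parchment): parchment=3
After 3 (craft sword): parchment=2 sword=1
After 4 (gather 3 gold): gold=3 parchment=2 sword=1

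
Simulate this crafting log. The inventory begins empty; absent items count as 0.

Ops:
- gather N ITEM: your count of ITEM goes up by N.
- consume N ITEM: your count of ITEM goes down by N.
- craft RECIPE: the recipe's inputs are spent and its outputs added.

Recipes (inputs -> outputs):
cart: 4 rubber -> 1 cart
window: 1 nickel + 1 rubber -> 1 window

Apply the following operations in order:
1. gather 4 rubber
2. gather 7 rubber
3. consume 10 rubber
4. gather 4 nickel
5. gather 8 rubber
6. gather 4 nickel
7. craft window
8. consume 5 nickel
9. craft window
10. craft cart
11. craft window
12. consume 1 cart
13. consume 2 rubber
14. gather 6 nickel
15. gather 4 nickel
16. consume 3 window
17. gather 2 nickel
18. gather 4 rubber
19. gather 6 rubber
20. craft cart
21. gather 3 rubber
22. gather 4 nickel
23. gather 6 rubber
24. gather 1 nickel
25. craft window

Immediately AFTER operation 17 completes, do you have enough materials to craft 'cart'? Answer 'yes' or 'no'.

After 1 (gather 4 rubber): rubber=4
After 2 (gather 7 rubber): rubber=11
After 3 (consume 10 rubber): rubber=1
After 4 (gather 4 nickel): nickel=4 rubber=1
After 5 (gather 8 rubber): nickel=4 rubber=9
After 6 (gather 4 nickel): nickel=8 rubber=9
After 7 (craft window): nickel=7 rubber=8 window=1
After 8 (consume 5 nickel): nickel=2 rubber=8 window=1
After 9 (craft window): nickel=1 rubber=7 window=2
After 10 (craft cart): cart=1 nickel=1 rubber=3 window=2
After 11 (craft window): cart=1 rubber=2 window=3
After 12 (consume 1 cart): rubber=2 window=3
After 13 (consume 2 rubber): window=3
After 14 (gather 6 nickel): nickel=6 window=3
After 15 (gather 4 nickel): nickel=10 window=3
After 16 (consume 3 window): nickel=10
After 17 (gather 2 nickel): nickel=12

Answer: no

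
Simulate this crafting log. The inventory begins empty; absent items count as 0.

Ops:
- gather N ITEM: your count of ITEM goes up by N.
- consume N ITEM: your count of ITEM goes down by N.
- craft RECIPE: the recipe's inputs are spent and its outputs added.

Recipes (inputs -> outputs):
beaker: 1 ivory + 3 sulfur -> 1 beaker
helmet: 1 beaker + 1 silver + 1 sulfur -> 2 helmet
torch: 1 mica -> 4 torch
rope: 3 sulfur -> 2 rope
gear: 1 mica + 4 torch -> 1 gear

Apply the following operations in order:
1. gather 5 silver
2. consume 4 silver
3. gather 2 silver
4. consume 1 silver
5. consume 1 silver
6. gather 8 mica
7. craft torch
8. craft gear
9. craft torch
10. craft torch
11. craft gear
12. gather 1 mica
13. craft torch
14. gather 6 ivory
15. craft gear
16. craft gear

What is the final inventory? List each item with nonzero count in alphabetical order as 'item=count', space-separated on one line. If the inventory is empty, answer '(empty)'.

Answer: gear=4 ivory=6 mica=1 silver=1

Derivation:
After 1 (gather 5 silver): silver=5
After 2 (consume 4 silver): silver=1
After 3 (gather 2 silver): silver=3
After 4 (consume 1 silver): silver=2
After 5 (consume 1 silver): silver=1
After 6 (gather 8 mica): mica=8 silver=1
After 7 (craft torch): mica=7 silver=1 torch=4
After 8 (craft gear): gear=1 mica=6 silver=1
After 9 (craft torch): gear=1 mica=5 silver=1 torch=4
After 10 (craft torch): gear=1 mica=4 silver=1 torch=8
After 11 (craft gear): gear=2 mica=3 silver=1 torch=4
After 12 (gather 1 mica): gear=2 mica=4 silver=1 torch=4
After 13 (craft torch): gear=2 mica=3 silver=1 torch=8
After 14 (gather 6 ivory): gear=2 ivory=6 mica=3 silver=1 torch=8
After 15 (craft gear): gear=3 ivory=6 mica=2 silver=1 torch=4
After 16 (craft gear): gear=4 ivory=6 mica=1 silver=1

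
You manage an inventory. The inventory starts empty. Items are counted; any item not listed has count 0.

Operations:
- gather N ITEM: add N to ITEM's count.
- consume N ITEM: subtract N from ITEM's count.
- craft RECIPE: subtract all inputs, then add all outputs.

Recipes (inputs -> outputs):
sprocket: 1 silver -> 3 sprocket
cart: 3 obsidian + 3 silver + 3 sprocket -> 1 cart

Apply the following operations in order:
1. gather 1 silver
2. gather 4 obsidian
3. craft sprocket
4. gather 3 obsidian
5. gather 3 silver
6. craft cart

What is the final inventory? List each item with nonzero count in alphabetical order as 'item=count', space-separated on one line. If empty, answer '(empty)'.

After 1 (gather 1 silver): silver=1
After 2 (gather 4 obsidian): obsidian=4 silver=1
After 3 (craft sprocket): obsidian=4 sprocket=3
After 4 (gather 3 obsidian): obsidian=7 sprocket=3
After 5 (gather 3 silver): obsidian=7 silver=3 sprocket=3
After 6 (craft cart): cart=1 obsidian=4

Answer: cart=1 obsidian=4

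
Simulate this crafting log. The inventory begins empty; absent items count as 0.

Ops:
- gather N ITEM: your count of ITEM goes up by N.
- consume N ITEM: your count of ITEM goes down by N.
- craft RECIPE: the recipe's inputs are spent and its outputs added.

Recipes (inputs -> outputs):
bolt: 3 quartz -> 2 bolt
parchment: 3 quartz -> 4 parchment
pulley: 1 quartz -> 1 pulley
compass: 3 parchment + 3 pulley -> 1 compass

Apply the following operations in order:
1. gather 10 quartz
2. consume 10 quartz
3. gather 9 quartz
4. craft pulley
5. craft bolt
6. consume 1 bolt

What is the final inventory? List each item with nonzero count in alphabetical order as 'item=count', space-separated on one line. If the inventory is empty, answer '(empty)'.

After 1 (gather 10 quartz): quartz=10
After 2 (consume 10 quartz): (empty)
After 3 (gather 9 quartz): quartz=9
After 4 (craft pulley): pulley=1 quartz=8
After 5 (craft bolt): bolt=2 pulley=1 quartz=5
After 6 (consume 1 bolt): bolt=1 pulley=1 quartz=5

Answer: bolt=1 pulley=1 quartz=5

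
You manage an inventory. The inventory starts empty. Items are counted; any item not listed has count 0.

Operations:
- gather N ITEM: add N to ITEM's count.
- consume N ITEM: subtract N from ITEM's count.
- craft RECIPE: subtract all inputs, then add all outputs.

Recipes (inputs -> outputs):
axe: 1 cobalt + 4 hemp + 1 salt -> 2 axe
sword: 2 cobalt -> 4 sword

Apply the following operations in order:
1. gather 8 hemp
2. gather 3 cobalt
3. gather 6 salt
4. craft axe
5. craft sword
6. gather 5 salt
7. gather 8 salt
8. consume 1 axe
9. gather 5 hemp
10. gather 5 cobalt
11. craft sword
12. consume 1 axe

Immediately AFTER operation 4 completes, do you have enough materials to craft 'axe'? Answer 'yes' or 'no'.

After 1 (gather 8 hemp): hemp=8
After 2 (gather 3 cobalt): cobalt=3 hemp=8
After 3 (gather 6 salt): cobalt=3 hemp=8 salt=6
After 4 (craft axe): axe=2 cobalt=2 hemp=4 salt=5

Answer: yes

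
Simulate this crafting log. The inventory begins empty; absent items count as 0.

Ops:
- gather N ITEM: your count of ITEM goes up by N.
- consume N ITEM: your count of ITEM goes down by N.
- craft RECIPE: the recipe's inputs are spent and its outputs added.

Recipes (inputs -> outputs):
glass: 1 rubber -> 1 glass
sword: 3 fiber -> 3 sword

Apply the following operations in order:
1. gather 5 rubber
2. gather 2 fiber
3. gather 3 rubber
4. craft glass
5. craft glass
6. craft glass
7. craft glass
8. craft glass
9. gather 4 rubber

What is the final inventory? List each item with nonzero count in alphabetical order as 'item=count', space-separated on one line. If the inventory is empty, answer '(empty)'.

Answer: fiber=2 glass=5 rubber=7

Derivation:
After 1 (gather 5 rubber): rubber=5
After 2 (gather 2 fiber): fiber=2 rubber=5
After 3 (gather 3 rubber): fiber=2 rubber=8
After 4 (craft glass): fiber=2 glass=1 rubber=7
After 5 (craft glass): fiber=2 glass=2 rubber=6
After 6 (craft glass): fiber=2 glass=3 rubber=5
After 7 (craft glass): fiber=2 glass=4 rubber=4
After 8 (craft glass): fiber=2 glass=5 rubber=3
After 9 (gather 4 rubber): fiber=2 glass=5 rubber=7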